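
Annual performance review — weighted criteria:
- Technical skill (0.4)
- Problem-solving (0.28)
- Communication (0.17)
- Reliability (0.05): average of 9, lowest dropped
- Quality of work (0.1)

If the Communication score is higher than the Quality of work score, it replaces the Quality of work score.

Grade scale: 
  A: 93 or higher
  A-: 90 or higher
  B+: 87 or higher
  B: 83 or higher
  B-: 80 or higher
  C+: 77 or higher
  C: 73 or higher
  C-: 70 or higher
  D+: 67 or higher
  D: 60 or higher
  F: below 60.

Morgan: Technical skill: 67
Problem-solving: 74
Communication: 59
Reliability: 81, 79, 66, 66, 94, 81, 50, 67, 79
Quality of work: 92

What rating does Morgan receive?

C-

Reliability: drop 50 → average of remaining 8 = 613/8 = 76.625
Communication (59) ≤ Quality of work (92), so Quality of work stays at 92.
Weighted total:
  Technical skill 67 × 0.4 = 26.8
  Problem-solving 74 × 0.28 = 20.72
  Communication 59 × 0.17 = 10.03
  Reliability 76.625 × 0.05 = 3.83125
  Quality of work 92 × 0.1 = 9.2
Sum = 70.58125
70.58125 is ≥ 70 and < 73 → C-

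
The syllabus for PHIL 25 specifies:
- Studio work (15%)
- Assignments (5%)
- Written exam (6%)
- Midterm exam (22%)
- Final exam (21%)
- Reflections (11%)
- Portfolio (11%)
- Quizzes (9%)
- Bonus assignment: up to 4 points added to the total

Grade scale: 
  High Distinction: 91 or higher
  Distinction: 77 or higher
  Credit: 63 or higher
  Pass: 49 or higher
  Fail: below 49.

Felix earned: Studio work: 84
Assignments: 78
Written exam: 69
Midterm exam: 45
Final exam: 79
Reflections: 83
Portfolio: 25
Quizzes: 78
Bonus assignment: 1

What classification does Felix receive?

Weighted total:
  Studio work 84 × 0.15 = 12.6
  Assignments 78 × 0.05 = 3.9
  Written exam 69 × 0.06 = 4.14
  Midterm exam 45 × 0.22 = 9.9
  Final exam 79 × 0.21 = 16.59
  Reflections 83 × 0.11 = 9.13
  Portfolio 25 × 0.11 = 2.75
  Quizzes 78 × 0.09 = 7.02
Sum = 66.03
Bonus assignment: 66.03 + 1 = 67.03
67.03 is ≥ 63 and < 77 → Credit

Credit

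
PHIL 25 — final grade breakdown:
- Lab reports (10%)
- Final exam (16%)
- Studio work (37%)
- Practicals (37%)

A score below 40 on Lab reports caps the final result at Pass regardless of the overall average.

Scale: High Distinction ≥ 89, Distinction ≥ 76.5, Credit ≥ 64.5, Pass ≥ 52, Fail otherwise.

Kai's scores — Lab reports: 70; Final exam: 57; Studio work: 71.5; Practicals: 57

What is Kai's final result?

Pass

Lab reports score 70 ≥ 40: minimum met.
Weighted total:
  Lab reports 70 × 0.1 = 7
  Final exam 57 × 0.16 = 9.12
  Studio work 71.5 × 0.37 = 26.455
  Practicals 57 × 0.37 = 21.09
Sum = 63.665
63.665 is ≥ 52 and < 64.5 → Pass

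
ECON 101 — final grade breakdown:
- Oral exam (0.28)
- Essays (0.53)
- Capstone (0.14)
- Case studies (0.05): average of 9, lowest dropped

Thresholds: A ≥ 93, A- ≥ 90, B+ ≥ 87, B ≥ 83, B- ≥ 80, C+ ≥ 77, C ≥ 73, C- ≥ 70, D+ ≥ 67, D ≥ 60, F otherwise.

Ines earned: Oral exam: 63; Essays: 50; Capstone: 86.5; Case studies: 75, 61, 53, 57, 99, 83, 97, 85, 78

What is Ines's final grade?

Case studies: drop 53 → average of remaining 8 = 635/8 = 79.375
Weighted total:
  Oral exam 63 × 0.28 = 17.64
  Essays 50 × 0.53 = 26.5
  Capstone 86.5 × 0.14 = 12.11
  Case studies 79.375 × 0.05 = 3.96875
Sum = 60.21875
60.21875 is ≥ 60 and < 67 → D

D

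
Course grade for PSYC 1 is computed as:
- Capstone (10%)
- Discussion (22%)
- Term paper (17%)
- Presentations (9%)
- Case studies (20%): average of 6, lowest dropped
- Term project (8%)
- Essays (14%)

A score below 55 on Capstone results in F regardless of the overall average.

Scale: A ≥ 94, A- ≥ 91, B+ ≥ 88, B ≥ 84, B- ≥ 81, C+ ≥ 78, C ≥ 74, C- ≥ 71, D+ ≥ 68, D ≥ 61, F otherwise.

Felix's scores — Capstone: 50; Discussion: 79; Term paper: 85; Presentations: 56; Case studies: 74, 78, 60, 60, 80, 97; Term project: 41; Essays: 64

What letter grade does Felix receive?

F

Case studies: drop 60 → average of remaining 5 = 389/5 = 77.8
Capstone score 50 < 55: minimum not met.
Weighted total:
  Capstone 50 × 0.1 = 5
  Discussion 79 × 0.22 = 17.38
  Term paper 85 × 0.17 = 14.45
  Presentations 56 × 0.09 = 5.04
  Case studies 77.8 × 0.2 = 15.56
  Term project 41 × 0.08 = 3.28
  Essays 64 × 0.14 = 8.96
Sum = 69.67
Because the Capstone minimum was not met, the result is F.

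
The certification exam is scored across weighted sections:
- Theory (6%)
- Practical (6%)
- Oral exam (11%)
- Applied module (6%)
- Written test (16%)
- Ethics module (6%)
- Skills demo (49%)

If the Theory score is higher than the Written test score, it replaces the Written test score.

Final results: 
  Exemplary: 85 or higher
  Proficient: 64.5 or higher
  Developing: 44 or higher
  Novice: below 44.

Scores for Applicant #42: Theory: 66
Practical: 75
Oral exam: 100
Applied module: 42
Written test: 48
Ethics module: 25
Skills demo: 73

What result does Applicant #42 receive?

Theory (66) > Written test (48), so Written test counts as 66.
Weighted total:
  Theory 66 × 0.06 = 3.96
  Practical 75 × 0.06 = 4.5
  Oral exam 100 × 0.11 = 11
  Applied module 42 × 0.06 = 2.52
  Written test 66 × 0.16 = 10.56
  Ethics module 25 × 0.06 = 1.5
  Skills demo 73 × 0.49 = 35.77
Sum = 69.81
69.81 is ≥ 64.5 and < 85 → Proficient

Proficient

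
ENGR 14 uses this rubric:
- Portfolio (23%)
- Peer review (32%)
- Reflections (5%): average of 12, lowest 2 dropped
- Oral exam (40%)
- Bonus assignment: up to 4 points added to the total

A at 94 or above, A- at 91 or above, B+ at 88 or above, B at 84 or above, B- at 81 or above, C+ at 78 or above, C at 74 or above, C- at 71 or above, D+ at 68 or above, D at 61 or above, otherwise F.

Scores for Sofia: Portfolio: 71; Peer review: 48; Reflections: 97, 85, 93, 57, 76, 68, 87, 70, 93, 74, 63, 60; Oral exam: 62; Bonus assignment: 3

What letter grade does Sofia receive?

Reflections: drop 57, 60 → average of remaining 10 = 806/10 = 80.6
Weighted total:
  Portfolio 71 × 0.23 = 16.33
  Peer review 48 × 0.32 = 15.36
  Reflections 80.6 × 0.05 = 4.03
  Oral exam 62 × 0.4 = 24.8
Sum = 60.52
Bonus assignment: 60.52 + 3 = 63.52
63.52 is ≥ 61 and < 68 → D

D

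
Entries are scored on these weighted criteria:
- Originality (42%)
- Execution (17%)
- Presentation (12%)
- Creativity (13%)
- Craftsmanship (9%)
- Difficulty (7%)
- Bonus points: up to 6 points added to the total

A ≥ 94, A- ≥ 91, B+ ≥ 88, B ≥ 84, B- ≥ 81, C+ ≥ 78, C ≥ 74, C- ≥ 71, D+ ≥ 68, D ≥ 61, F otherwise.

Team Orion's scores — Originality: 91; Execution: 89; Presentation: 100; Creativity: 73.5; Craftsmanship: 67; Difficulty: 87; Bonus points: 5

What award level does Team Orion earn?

A-

Weighted total:
  Originality 91 × 0.42 = 38.22
  Execution 89 × 0.17 = 15.13
  Presentation 100 × 0.12 = 12
  Creativity 73.5 × 0.13 = 9.555
  Craftsmanship 67 × 0.09 = 6.03
  Difficulty 87 × 0.07 = 6.09
Sum = 87.025
Bonus points: 87.025 + 5 = 92.025
92.025 is ≥ 91 and < 94 → A-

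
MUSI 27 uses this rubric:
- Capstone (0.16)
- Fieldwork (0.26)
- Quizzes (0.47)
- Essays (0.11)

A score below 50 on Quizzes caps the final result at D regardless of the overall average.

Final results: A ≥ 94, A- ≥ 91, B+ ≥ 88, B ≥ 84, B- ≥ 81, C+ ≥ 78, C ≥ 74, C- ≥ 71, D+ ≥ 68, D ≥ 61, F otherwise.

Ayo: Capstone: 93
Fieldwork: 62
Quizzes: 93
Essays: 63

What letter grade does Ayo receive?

Quizzes score 93 ≥ 50: minimum met.
Weighted total:
  Capstone 93 × 0.16 = 14.88
  Fieldwork 62 × 0.26 = 16.12
  Quizzes 93 × 0.47 = 43.71
  Essays 63 × 0.11 = 6.93
Sum = 81.64
81.64 is ≥ 81 and < 84 → B-

B-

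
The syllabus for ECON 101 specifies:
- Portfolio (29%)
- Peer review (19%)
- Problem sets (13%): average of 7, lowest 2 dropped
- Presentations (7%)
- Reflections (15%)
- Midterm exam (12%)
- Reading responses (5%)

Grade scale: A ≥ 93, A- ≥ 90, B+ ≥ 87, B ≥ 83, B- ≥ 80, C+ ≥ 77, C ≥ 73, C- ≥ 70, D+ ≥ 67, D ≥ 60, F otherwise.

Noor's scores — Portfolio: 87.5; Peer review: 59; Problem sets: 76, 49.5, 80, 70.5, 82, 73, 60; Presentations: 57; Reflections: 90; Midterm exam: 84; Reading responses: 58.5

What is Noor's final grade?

C

Problem sets: drop 49.5, 60 → average of remaining 5 = 381.5/5 = 76.3
Weighted total:
  Portfolio 87.5 × 0.29 = 25.375
  Peer review 59 × 0.19 = 11.21
  Problem sets 76.3 × 0.13 = 9.919
  Presentations 57 × 0.07 = 3.99
  Reflections 90 × 0.15 = 13.5
  Midterm exam 84 × 0.12 = 10.08
  Reading responses 58.5 × 0.05 = 2.925
Sum = 76.999
76.999 is ≥ 73 and < 77 → C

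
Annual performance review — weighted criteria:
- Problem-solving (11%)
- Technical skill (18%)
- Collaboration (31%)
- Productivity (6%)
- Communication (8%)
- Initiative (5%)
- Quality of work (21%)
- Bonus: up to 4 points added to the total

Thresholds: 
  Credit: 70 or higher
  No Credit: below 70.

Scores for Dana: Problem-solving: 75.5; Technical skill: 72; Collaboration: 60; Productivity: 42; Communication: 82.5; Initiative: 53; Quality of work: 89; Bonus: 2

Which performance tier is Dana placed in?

Credit

Weighted total:
  Problem-solving 75.5 × 0.11 = 8.305
  Technical skill 72 × 0.18 = 12.96
  Collaboration 60 × 0.31 = 18.6
  Productivity 42 × 0.06 = 2.52
  Communication 82.5 × 0.08 = 6.6
  Initiative 53 × 0.05 = 2.65
  Quality of work 89 × 0.21 = 18.69
Sum = 70.325
Bonus: 70.325 + 2 = 72.325
72.325 ≥ 70 → Credit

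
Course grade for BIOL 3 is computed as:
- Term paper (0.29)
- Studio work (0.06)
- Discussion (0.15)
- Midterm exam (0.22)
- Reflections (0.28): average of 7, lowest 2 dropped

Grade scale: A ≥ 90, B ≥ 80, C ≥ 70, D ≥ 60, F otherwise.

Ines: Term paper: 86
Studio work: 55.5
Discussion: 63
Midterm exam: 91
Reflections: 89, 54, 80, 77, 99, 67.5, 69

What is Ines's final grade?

Reflections: drop 54, 67.5 → average of remaining 5 = 414/5 = 82.8
Weighted total:
  Term paper 86 × 0.29 = 24.94
  Studio work 55.5 × 0.06 = 3.33
  Discussion 63 × 0.15 = 9.45
  Midterm exam 91 × 0.22 = 20.02
  Reflections 82.8 × 0.28 = 23.184
Sum = 80.924
80.924 is ≥ 80 and < 90 → B

B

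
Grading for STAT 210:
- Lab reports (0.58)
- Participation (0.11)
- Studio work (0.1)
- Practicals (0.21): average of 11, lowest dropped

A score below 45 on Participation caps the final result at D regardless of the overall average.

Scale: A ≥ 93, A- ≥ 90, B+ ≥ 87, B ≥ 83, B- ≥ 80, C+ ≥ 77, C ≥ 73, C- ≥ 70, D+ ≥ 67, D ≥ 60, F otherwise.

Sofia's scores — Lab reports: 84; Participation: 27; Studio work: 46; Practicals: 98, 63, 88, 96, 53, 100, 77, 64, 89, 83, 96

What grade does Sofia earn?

Practicals: drop 53 → average of remaining 10 = 854/10 = 85.4
Participation score 27 < 45: minimum not met.
Weighted total:
  Lab reports 84 × 0.58 = 48.72
  Participation 27 × 0.11 = 2.97
  Studio work 46 × 0.1 = 4.6
  Practicals 85.4 × 0.21 = 17.934
Sum = 74.224
74.224 would be C; cap at D applies → D.

D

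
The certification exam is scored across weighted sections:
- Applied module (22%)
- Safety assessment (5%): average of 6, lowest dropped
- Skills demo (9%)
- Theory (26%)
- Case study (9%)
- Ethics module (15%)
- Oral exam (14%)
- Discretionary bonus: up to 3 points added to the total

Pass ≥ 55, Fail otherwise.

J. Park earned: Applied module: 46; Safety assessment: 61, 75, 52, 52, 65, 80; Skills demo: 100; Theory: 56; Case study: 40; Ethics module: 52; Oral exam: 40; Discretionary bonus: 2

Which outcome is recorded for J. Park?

Safety assessment: drop 52 → average of remaining 5 = 333/5 = 66.6
Weighted total:
  Applied module 46 × 0.22 = 10.12
  Safety assessment 66.6 × 0.05 = 3.33
  Skills demo 100 × 0.09 = 9
  Theory 56 × 0.26 = 14.56
  Case study 40 × 0.09 = 3.6
  Ethics module 52 × 0.15 = 7.8
  Oral exam 40 × 0.14 = 5.6
Sum = 54.01
Discretionary bonus: 54.01 + 2 = 56.01
56.01 ≥ 55 → Pass

Pass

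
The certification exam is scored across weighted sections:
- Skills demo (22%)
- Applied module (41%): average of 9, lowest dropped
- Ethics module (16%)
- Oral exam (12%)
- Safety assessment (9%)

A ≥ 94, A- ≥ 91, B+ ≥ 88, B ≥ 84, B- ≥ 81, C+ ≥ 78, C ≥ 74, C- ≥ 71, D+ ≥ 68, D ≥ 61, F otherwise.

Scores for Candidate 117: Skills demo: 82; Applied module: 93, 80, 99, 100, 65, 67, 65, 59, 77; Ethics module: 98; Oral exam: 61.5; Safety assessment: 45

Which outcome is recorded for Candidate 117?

Applied module: drop 59 → average of remaining 8 = 646/8 = 80.75
Weighted total:
  Skills demo 82 × 0.22 = 18.04
  Applied module 80.75 × 0.41 = 33.1075
  Ethics module 98 × 0.16 = 15.68
  Oral exam 61.5 × 0.12 = 7.38
  Safety assessment 45 × 0.09 = 4.05
Sum = 78.2575
78.2575 is ≥ 78 and < 81 → C+

C+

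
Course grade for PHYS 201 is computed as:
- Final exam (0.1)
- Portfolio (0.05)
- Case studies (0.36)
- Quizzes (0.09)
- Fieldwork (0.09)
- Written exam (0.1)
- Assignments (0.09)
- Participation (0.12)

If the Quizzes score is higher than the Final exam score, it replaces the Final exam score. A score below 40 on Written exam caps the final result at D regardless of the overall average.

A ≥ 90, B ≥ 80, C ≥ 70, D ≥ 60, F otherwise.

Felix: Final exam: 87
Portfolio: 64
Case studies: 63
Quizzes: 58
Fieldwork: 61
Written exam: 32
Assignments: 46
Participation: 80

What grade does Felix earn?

D

Quizzes (58) ≤ Final exam (87), so Final exam stays at 87.
Written exam score 32 < 40: minimum not met.
Weighted total:
  Final exam 87 × 0.1 = 8.7
  Portfolio 64 × 0.05 = 3.2
  Case studies 63 × 0.36 = 22.68
  Quizzes 58 × 0.09 = 5.22
  Fieldwork 61 × 0.09 = 5.49
  Written exam 32 × 0.1 = 3.2
  Assignments 46 × 0.09 = 4.14
  Participation 80 × 0.12 = 9.6
Sum = 62.23
62.23 would be D; cap at D applies → D.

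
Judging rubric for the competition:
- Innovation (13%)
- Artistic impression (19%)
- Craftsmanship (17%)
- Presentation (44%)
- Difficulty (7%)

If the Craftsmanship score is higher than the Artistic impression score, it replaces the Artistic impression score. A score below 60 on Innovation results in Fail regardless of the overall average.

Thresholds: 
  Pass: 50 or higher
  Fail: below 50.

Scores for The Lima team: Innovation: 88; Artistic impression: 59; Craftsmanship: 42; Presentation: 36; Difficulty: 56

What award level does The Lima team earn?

Craftsmanship (42) ≤ Artistic impression (59), so Artistic impression stays at 59.
Innovation score 88 ≥ 60: minimum met.
Weighted total:
  Innovation 88 × 0.13 = 11.44
  Artistic impression 59 × 0.19 = 11.21
  Craftsmanship 42 × 0.17 = 7.14
  Presentation 36 × 0.44 = 15.84
  Difficulty 56 × 0.07 = 3.92
Sum = 49.55
49.55 < 50 → Fail

Fail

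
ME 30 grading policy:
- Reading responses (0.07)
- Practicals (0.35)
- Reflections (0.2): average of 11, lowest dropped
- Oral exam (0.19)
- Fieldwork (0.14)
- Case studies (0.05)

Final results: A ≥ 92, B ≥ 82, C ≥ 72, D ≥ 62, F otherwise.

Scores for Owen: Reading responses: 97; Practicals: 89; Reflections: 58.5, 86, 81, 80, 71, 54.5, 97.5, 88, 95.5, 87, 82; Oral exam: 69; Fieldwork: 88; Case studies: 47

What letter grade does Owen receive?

B

Reflections: drop 54.5 → average of remaining 10 = 826.5/10 = 82.65
Weighted total:
  Reading responses 97 × 0.07 = 6.79
  Practicals 89 × 0.35 = 31.15
  Reflections 82.65 × 0.2 = 16.53
  Oral exam 69 × 0.19 = 13.11
  Fieldwork 88 × 0.14 = 12.32
  Case studies 47 × 0.05 = 2.35
Sum = 82.25
82.25 is ≥ 82 and < 92 → B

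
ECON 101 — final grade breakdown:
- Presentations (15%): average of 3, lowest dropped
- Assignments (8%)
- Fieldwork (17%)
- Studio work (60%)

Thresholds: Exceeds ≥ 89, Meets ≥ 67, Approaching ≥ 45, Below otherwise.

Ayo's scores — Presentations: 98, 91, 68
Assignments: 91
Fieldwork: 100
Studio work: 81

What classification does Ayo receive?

Meets

Presentations: drop 68 → average of remaining 2 = 189/2 = 94.5
Weighted total:
  Presentations 94.5 × 0.15 = 14.175
  Assignments 91 × 0.08 = 7.28
  Fieldwork 100 × 0.17 = 17
  Studio work 81 × 0.6 = 48.6
Sum = 87.055
87.055 is ≥ 67 and < 89 → Meets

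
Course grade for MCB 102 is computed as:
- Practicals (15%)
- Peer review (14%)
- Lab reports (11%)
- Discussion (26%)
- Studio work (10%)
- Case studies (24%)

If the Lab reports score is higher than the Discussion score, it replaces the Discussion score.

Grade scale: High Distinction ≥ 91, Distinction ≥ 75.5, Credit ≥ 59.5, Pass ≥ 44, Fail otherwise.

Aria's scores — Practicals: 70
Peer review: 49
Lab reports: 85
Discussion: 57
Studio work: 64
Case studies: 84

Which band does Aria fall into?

Lab reports (85) > Discussion (57), so Discussion counts as 85.
Weighted total:
  Practicals 70 × 0.15 = 10.5
  Peer review 49 × 0.14 = 6.86
  Lab reports 85 × 0.11 = 9.35
  Discussion 85 × 0.26 = 22.1
  Studio work 64 × 0.1 = 6.4
  Case studies 84 × 0.24 = 20.16
Sum = 75.37
75.37 is ≥ 59.5 and < 75.5 → Credit

Credit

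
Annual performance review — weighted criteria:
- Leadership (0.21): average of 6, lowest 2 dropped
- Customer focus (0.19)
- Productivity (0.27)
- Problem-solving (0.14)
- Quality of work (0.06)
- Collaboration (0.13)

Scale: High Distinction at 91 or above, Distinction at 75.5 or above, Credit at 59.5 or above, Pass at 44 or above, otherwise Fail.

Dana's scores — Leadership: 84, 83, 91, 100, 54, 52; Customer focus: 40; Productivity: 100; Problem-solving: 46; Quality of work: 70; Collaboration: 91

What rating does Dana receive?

Distinction

Leadership: drop 52, 54 → average of remaining 4 = 358/4 = 89.5
Weighted total:
  Leadership 89.5 × 0.21 = 18.795
  Customer focus 40 × 0.19 = 7.6
  Productivity 100 × 0.27 = 27
  Problem-solving 46 × 0.14 = 6.44
  Quality of work 70 × 0.06 = 4.2
  Collaboration 91 × 0.13 = 11.83
Sum = 75.865
75.865 is ≥ 75.5 and < 91 → Distinction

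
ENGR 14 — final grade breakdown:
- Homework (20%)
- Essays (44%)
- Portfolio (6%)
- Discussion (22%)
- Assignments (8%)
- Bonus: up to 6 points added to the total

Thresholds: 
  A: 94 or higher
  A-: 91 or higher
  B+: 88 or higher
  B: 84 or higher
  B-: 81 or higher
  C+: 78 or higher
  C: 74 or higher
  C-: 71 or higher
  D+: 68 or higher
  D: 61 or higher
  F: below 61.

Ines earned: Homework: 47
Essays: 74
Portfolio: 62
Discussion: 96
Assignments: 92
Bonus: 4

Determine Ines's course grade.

Weighted total:
  Homework 47 × 0.2 = 9.4
  Essays 74 × 0.44 = 32.56
  Portfolio 62 × 0.06 = 3.72
  Discussion 96 × 0.22 = 21.12
  Assignments 92 × 0.08 = 7.36
Sum = 74.16
Bonus: 74.16 + 4 = 78.16
78.16 is ≥ 78 and < 81 → C+

C+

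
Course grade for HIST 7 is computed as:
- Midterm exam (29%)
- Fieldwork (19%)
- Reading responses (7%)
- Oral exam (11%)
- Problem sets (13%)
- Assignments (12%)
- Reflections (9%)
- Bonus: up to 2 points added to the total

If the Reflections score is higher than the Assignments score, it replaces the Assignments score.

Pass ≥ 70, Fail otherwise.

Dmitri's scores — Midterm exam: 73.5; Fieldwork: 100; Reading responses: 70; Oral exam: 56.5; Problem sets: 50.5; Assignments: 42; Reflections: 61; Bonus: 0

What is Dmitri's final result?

Pass

Reflections (61) > Assignments (42), so Assignments counts as 61.
Weighted total:
  Midterm exam 73.5 × 0.29 = 21.315
  Fieldwork 100 × 0.19 = 19
  Reading responses 70 × 0.07 = 4.9
  Oral exam 56.5 × 0.11 = 6.215
  Problem sets 50.5 × 0.13 = 6.565
  Assignments 61 × 0.12 = 7.32
  Reflections 61 × 0.09 = 5.49
Sum = 70.805
Bonus: 70.805 + 0 = 70.805
70.805 ≥ 70 → Pass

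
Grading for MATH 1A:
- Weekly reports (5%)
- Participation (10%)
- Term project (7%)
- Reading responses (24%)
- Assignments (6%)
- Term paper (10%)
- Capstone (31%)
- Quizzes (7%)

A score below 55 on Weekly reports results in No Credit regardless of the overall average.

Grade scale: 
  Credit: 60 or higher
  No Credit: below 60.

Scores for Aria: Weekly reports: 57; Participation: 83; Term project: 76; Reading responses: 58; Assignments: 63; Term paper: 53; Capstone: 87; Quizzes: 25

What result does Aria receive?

Weekly reports score 57 ≥ 55: minimum met.
Weighted total:
  Weekly reports 57 × 0.05 = 2.85
  Participation 83 × 0.1 = 8.3
  Term project 76 × 0.07 = 5.32
  Reading responses 58 × 0.24 = 13.92
  Assignments 63 × 0.06 = 3.78
  Term paper 53 × 0.1 = 5.3
  Capstone 87 × 0.31 = 26.97
  Quizzes 25 × 0.07 = 1.75
Sum = 68.19
68.19 ≥ 60 → Credit

Credit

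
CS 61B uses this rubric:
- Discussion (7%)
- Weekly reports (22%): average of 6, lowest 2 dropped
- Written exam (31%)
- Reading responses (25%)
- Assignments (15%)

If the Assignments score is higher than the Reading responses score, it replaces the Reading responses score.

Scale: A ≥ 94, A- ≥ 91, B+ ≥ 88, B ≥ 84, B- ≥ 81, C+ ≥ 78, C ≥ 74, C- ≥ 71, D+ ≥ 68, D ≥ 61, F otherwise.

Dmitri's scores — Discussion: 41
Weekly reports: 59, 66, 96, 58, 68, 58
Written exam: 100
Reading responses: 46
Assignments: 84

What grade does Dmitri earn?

Weekly reports: drop 58, 58 → average of remaining 4 = 289/4 = 72.25
Assignments (84) > Reading responses (46), so Reading responses counts as 84.
Weighted total:
  Discussion 41 × 0.07 = 2.87
  Weekly reports 72.25 × 0.22 = 15.895
  Written exam 100 × 0.31 = 31
  Reading responses 84 × 0.25 = 21
  Assignments 84 × 0.15 = 12.6
Sum = 83.365
83.365 is ≥ 81 and < 84 → B-

B-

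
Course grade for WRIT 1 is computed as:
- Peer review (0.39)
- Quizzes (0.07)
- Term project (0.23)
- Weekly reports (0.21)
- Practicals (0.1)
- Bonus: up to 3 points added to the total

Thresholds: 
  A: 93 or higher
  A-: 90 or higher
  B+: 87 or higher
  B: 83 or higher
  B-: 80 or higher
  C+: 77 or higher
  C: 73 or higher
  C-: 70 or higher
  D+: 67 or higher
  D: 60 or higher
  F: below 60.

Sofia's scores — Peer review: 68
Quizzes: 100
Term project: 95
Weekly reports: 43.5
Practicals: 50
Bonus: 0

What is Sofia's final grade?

Weighted total:
  Peer review 68 × 0.39 = 26.52
  Quizzes 100 × 0.07 = 7
  Term project 95 × 0.23 = 21.85
  Weekly reports 43.5 × 0.21 = 9.135
  Practicals 50 × 0.1 = 5
Sum = 69.505
Bonus: 69.505 + 0 = 69.505
69.505 is ≥ 67 and < 70 → D+

D+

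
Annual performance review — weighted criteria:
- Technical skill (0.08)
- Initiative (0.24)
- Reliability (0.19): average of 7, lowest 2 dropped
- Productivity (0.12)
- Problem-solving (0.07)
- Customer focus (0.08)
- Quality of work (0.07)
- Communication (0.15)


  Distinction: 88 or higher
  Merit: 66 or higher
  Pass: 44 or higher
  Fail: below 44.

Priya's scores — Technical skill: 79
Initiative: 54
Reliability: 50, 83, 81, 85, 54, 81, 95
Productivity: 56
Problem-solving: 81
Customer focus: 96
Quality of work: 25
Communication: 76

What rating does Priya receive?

Merit

Reliability: drop 50, 54 → average of remaining 5 = 425/5 = 85
Weighted total:
  Technical skill 79 × 0.08 = 6.32
  Initiative 54 × 0.24 = 12.96
  Reliability 85 × 0.19 = 16.15
  Productivity 56 × 0.12 = 6.72
  Problem-solving 81 × 0.07 = 5.67
  Customer focus 96 × 0.08 = 7.68
  Quality of work 25 × 0.07 = 1.75
  Communication 76 × 0.15 = 11.4
Sum = 68.65
68.65 is ≥ 66 and < 88 → Merit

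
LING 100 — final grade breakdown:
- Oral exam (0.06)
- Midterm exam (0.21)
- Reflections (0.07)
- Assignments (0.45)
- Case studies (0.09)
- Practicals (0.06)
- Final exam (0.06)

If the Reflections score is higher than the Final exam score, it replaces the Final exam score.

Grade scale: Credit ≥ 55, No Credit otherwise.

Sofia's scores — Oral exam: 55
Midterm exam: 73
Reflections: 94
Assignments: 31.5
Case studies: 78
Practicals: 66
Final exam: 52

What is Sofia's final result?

Reflections (94) > Final exam (52), so Final exam counts as 94.
Weighted total:
  Oral exam 55 × 0.06 = 3.3
  Midterm exam 73 × 0.21 = 15.33
  Reflections 94 × 0.07 = 6.58
  Assignments 31.5 × 0.45 = 14.175
  Case studies 78 × 0.09 = 7.02
  Practicals 66 × 0.06 = 3.96
  Final exam 94 × 0.06 = 5.64
Sum = 56.005
56.005 ≥ 55 → Credit

Credit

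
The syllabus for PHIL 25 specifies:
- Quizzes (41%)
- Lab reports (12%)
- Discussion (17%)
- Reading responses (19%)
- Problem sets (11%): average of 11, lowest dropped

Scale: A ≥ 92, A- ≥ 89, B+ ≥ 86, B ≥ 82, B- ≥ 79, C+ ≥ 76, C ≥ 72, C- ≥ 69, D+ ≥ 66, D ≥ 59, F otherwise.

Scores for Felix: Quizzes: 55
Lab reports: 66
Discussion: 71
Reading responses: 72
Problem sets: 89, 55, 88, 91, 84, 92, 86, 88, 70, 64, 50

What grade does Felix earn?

Problem sets: drop 50 → average of remaining 10 = 807/10 = 80.7
Weighted total:
  Quizzes 55 × 0.41 = 22.55
  Lab reports 66 × 0.12 = 7.92
  Discussion 71 × 0.17 = 12.07
  Reading responses 72 × 0.19 = 13.68
  Problem sets 80.7 × 0.11 = 8.877
Sum = 65.097
65.097 is ≥ 59 and < 66 → D

D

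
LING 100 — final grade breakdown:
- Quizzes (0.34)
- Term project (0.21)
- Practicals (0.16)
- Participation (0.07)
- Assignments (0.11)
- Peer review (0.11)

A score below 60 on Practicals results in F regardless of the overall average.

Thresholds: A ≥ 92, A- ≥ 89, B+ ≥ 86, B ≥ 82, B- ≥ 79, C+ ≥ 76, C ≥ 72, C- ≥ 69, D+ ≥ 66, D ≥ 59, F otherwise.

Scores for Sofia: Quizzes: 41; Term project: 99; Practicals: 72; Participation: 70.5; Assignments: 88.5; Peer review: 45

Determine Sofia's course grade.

D

Practicals score 72 ≥ 60: minimum met.
Weighted total:
  Quizzes 41 × 0.34 = 13.94
  Term project 99 × 0.21 = 20.79
  Practicals 72 × 0.16 = 11.52
  Participation 70.5 × 0.07 = 4.935
  Assignments 88.5 × 0.11 = 9.735
  Peer review 45 × 0.11 = 4.95
Sum = 65.87
65.87 is ≥ 59 and < 66 → D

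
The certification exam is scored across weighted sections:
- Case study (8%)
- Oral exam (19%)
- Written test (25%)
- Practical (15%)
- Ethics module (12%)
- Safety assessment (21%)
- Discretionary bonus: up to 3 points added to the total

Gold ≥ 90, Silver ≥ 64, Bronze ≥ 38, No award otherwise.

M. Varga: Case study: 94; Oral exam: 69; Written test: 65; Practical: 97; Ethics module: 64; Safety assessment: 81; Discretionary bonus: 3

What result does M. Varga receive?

Weighted total:
  Case study 94 × 0.08 = 7.52
  Oral exam 69 × 0.19 = 13.11
  Written test 65 × 0.25 = 16.25
  Practical 97 × 0.15 = 14.55
  Ethics module 64 × 0.12 = 7.68
  Safety assessment 81 × 0.21 = 17.01
Sum = 76.12
Discretionary bonus: 76.12 + 3 = 79.12
79.12 is ≥ 64 and < 90 → Silver

Silver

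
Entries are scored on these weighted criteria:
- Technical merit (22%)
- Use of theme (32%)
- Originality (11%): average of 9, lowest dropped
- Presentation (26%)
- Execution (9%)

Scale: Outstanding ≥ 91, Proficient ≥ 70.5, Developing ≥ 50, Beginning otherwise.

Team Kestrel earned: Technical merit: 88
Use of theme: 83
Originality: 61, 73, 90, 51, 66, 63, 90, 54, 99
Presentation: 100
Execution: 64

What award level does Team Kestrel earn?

Proficient

Originality: drop 51 → average of remaining 8 = 596/8 = 74.5
Weighted total:
  Technical merit 88 × 0.22 = 19.36
  Use of theme 83 × 0.32 = 26.56
  Originality 74.5 × 0.11 = 8.195
  Presentation 100 × 0.26 = 26
  Execution 64 × 0.09 = 5.76
Sum = 85.875
85.875 is ≥ 70.5 and < 91 → Proficient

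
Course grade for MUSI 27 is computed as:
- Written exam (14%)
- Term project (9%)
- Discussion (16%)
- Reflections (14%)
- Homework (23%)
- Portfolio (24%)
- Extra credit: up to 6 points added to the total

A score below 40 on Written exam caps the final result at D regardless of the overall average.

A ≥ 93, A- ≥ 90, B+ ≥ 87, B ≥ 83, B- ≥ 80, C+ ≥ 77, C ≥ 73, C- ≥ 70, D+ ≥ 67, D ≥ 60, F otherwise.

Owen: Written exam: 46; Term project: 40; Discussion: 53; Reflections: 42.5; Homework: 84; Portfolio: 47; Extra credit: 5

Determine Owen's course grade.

Written exam score 46 ≥ 40: minimum met.
Weighted total:
  Written exam 46 × 0.14 = 6.44
  Term project 40 × 0.09 = 3.6
  Discussion 53 × 0.16 = 8.48
  Reflections 42.5 × 0.14 = 5.95
  Homework 84 × 0.23 = 19.32
  Portfolio 47 × 0.24 = 11.28
Sum = 55.07
Extra credit: 55.07 + 5 = 60.07
60.07 is ≥ 60 and < 67 → D

D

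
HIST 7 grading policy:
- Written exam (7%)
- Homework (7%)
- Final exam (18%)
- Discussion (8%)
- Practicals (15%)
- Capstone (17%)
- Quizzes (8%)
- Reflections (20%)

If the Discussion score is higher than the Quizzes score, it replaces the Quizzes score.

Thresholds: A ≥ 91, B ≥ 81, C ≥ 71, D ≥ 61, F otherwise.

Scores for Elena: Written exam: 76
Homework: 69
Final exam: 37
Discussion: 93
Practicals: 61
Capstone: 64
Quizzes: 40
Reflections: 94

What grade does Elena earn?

Discussion (93) > Quizzes (40), so Quizzes counts as 93.
Weighted total:
  Written exam 76 × 0.07 = 5.32
  Homework 69 × 0.07 = 4.83
  Final exam 37 × 0.18 = 6.66
  Discussion 93 × 0.08 = 7.44
  Practicals 61 × 0.15 = 9.15
  Capstone 64 × 0.17 = 10.88
  Quizzes 93 × 0.08 = 7.44
  Reflections 94 × 0.2 = 18.8
Sum = 70.52
70.52 is ≥ 61 and < 71 → D

D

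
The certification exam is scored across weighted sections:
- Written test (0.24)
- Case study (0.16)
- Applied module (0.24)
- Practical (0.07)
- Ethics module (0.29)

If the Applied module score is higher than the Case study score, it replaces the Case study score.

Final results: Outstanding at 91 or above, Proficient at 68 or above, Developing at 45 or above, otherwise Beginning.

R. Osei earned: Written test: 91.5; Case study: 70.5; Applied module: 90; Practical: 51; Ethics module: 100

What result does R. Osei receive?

Proficient

Applied module (90) > Case study (70.5), so Case study counts as 90.
Weighted total:
  Written test 91.5 × 0.24 = 21.96
  Case study 90 × 0.16 = 14.4
  Applied module 90 × 0.24 = 21.6
  Practical 51 × 0.07 = 3.57
  Ethics module 100 × 0.29 = 29
Sum = 90.53
90.53 is ≥ 68 and < 91 → Proficient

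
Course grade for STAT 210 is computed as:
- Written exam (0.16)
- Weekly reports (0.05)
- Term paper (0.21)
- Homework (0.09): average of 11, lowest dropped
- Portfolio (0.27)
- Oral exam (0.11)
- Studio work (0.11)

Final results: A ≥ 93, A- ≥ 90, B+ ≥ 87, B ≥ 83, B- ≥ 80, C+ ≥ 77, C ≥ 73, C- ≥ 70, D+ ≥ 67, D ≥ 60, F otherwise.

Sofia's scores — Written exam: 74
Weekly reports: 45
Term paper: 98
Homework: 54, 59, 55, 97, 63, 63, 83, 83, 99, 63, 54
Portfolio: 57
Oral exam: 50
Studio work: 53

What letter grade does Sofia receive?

Homework: drop 54 → average of remaining 10 = 719/10 = 71.9
Weighted total:
  Written exam 74 × 0.16 = 11.84
  Weekly reports 45 × 0.05 = 2.25
  Term paper 98 × 0.21 = 20.58
  Homework 71.9 × 0.09 = 6.471
  Portfolio 57 × 0.27 = 15.39
  Oral exam 50 × 0.11 = 5.5
  Studio work 53 × 0.11 = 5.83
Sum = 67.861
67.861 is ≥ 67 and < 70 → D+

D+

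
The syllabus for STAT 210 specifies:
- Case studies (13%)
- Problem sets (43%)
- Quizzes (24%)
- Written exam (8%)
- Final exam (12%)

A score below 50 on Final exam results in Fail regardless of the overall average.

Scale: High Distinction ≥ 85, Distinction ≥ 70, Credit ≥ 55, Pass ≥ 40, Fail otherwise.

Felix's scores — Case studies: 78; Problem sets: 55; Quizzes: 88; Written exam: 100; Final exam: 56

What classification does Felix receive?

Credit

Final exam score 56 ≥ 50: minimum met.
Weighted total:
  Case studies 78 × 0.13 = 10.14
  Problem sets 55 × 0.43 = 23.65
  Quizzes 88 × 0.24 = 21.12
  Written exam 100 × 0.08 = 8
  Final exam 56 × 0.12 = 6.72
Sum = 69.63
69.63 is ≥ 55 and < 70 → Credit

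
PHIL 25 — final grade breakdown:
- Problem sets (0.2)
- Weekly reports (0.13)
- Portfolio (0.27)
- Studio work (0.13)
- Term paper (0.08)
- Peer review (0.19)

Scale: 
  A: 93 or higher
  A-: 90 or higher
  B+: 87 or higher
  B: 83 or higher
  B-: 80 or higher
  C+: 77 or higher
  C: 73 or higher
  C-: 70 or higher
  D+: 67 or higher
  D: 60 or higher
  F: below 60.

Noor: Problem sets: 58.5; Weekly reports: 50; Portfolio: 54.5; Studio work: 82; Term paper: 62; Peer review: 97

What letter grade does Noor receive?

D

Weighted total:
  Problem sets 58.5 × 0.2 = 11.7
  Weekly reports 50 × 0.13 = 6.5
  Portfolio 54.5 × 0.27 = 14.715
  Studio work 82 × 0.13 = 10.66
  Term paper 62 × 0.08 = 4.96
  Peer review 97 × 0.19 = 18.43
Sum = 66.965
66.965 is ≥ 60 and < 67 → D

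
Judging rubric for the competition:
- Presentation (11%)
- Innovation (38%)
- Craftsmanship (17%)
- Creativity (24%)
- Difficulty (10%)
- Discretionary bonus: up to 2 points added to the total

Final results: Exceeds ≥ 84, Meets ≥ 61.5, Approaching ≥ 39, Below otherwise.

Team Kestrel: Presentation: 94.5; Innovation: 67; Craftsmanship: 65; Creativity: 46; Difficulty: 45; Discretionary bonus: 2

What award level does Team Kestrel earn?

Meets

Weighted total:
  Presentation 94.5 × 0.11 = 10.395
  Innovation 67 × 0.38 = 25.46
  Craftsmanship 65 × 0.17 = 11.05
  Creativity 46 × 0.24 = 11.04
  Difficulty 45 × 0.1 = 4.5
Sum = 62.445
Discretionary bonus: 62.445 + 2 = 64.445
64.445 is ≥ 61.5 and < 84 → Meets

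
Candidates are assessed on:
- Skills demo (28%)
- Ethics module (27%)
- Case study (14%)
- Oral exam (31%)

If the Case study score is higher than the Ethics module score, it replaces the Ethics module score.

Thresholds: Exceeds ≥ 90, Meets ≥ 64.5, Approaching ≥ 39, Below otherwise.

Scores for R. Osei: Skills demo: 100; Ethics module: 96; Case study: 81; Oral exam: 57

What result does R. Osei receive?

Case study (81) ≤ Ethics module (96), so Ethics module stays at 96.
Weighted total:
  Skills demo 100 × 0.28 = 28
  Ethics module 96 × 0.27 = 25.92
  Case study 81 × 0.14 = 11.34
  Oral exam 57 × 0.31 = 17.67
Sum = 82.93
82.93 is ≥ 64.5 and < 90 → Meets

Meets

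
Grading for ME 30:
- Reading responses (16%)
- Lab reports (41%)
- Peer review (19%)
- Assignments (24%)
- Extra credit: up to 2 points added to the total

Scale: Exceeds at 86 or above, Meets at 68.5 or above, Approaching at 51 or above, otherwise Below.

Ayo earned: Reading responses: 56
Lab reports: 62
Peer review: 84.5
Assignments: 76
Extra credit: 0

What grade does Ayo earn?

Weighted total:
  Reading responses 56 × 0.16 = 8.96
  Lab reports 62 × 0.41 = 25.42
  Peer review 84.5 × 0.19 = 16.055
  Assignments 76 × 0.24 = 18.24
Sum = 68.675
Extra credit: 68.675 + 0 = 68.675
68.675 is ≥ 68.5 and < 86 → Meets

Meets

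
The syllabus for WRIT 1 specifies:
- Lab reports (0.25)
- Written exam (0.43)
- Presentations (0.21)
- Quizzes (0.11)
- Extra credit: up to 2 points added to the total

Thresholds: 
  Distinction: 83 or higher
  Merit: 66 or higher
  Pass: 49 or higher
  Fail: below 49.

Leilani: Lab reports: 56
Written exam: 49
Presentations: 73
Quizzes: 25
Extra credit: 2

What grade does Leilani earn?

Pass

Weighted total:
  Lab reports 56 × 0.25 = 14
  Written exam 49 × 0.43 = 21.07
  Presentations 73 × 0.21 = 15.33
  Quizzes 25 × 0.11 = 2.75
Sum = 53.15
Extra credit: 53.15 + 2 = 55.15
55.15 is ≥ 49 and < 66 → Pass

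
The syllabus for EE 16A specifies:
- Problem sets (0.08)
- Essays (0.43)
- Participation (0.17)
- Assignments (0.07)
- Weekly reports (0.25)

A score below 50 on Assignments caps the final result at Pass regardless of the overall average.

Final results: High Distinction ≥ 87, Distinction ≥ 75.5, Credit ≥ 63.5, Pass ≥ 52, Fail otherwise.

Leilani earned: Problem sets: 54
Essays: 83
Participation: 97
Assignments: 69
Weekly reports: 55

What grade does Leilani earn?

Credit

Assignments score 69 ≥ 50: minimum met.
Weighted total:
  Problem sets 54 × 0.08 = 4.32
  Essays 83 × 0.43 = 35.69
  Participation 97 × 0.17 = 16.49
  Assignments 69 × 0.07 = 4.83
  Weekly reports 55 × 0.25 = 13.75
Sum = 75.08
75.08 is ≥ 63.5 and < 75.5 → Credit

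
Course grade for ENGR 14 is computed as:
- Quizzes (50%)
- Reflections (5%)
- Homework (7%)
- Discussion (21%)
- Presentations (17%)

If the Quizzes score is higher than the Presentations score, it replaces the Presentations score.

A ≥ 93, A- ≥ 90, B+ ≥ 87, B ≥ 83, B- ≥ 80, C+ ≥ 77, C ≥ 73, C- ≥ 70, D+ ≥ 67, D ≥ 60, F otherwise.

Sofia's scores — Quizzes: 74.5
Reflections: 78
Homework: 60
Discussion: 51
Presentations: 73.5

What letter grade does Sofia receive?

Quizzes (74.5) > Presentations (73.5), so Presentations counts as 74.5.
Weighted total:
  Quizzes 74.5 × 0.5 = 37.25
  Reflections 78 × 0.05 = 3.9
  Homework 60 × 0.07 = 4.2
  Discussion 51 × 0.21 = 10.71
  Presentations 74.5 × 0.17 = 12.665
Sum = 68.725
68.725 is ≥ 67 and < 70 → D+

D+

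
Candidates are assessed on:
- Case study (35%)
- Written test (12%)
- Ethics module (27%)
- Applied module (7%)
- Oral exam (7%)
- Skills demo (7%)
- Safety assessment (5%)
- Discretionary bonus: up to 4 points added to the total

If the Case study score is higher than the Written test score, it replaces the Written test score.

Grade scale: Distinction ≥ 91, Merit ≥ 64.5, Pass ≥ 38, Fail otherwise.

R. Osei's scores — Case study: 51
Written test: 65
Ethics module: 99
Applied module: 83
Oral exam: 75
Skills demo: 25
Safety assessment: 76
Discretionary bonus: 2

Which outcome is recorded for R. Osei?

Merit

Case study (51) ≤ Written test (65), so Written test stays at 65.
Weighted total:
  Case study 51 × 0.35 = 17.85
  Written test 65 × 0.12 = 7.8
  Ethics module 99 × 0.27 = 26.73
  Applied module 83 × 0.07 = 5.81
  Oral exam 75 × 0.07 = 5.25
  Skills demo 25 × 0.07 = 1.75
  Safety assessment 76 × 0.05 = 3.8
Sum = 68.99
Discretionary bonus: 68.99 + 2 = 70.99
70.99 is ≥ 64.5 and < 91 → Merit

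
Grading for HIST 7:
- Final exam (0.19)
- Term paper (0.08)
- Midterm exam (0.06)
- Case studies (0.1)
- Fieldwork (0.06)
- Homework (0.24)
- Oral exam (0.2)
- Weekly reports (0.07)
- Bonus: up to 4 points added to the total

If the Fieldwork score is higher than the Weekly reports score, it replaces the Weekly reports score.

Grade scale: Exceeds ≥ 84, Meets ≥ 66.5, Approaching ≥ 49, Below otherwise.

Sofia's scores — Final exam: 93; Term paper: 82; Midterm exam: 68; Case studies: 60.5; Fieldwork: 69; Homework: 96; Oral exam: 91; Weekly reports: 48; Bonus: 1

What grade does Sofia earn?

Exceeds

Fieldwork (69) > Weekly reports (48), so Weekly reports counts as 69.
Weighted total:
  Final exam 93 × 0.19 = 17.67
  Term paper 82 × 0.08 = 6.56
  Midterm exam 68 × 0.06 = 4.08
  Case studies 60.5 × 0.1 = 6.05
  Fieldwork 69 × 0.06 = 4.14
  Homework 96 × 0.24 = 23.04
  Oral exam 91 × 0.2 = 18.2
  Weekly reports 69 × 0.07 = 4.83
Sum = 84.57
Bonus: 84.57 + 1 = 85.57
85.57 ≥ 84 → Exceeds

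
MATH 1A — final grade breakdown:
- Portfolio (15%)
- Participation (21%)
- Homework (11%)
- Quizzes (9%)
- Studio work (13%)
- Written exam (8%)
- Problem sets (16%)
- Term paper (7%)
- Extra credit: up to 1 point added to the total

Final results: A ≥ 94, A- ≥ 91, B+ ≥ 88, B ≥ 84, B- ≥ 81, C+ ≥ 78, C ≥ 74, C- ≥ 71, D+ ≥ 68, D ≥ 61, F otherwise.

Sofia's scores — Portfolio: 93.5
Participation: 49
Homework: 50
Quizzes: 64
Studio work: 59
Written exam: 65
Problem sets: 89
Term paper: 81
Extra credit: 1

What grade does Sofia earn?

D+

Weighted total:
  Portfolio 93.5 × 0.15 = 14.025
  Participation 49 × 0.21 = 10.29
  Homework 50 × 0.11 = 5.5
  Quizzes 64 × 0.09 = 5.76
  Studio work 59 × 0.13 = 7.67
  Written exam 65 × 0.08 = 5.2
  Problem sets 89 × 0.16 = 14.24
  Term paper 81 × 0.07 = 5.67
Sum = 68.355
Extra credit: 68.355 + 1 = 69.355
69.355 is ≥ 68 and < 71 → D+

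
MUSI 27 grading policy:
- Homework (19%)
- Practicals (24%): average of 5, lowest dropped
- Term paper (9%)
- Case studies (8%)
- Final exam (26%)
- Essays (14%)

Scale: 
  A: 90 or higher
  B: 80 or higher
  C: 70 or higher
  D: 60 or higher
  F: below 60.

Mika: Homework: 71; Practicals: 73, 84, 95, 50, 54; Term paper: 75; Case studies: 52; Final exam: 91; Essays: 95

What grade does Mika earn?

C

Practicals: drop 50 → average of remaining 4 = 306/4 = 76.5
Weighted total:
  Homework 71 × 0.19 = 13.49
  Practicals 76.5 × 0.24 = 18.36
  Term paper 75 × 0.09 = 6.75
  Case studies 52 × 0.08 = 4.16
  Final exam 91 × 0.26 = 23.66
  Essays 95 × 0.14 = 13.3
Sum = 79.72
79.72 is ≥ 70 and < 80 → C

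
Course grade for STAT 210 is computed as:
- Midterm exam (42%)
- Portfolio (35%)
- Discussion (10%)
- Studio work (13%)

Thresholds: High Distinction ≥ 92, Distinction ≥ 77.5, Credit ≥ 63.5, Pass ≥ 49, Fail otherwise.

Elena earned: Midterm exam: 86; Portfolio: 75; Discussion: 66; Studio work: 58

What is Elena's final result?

Weighted total:
  Midterm exam 86 × 0.42 = 36.12
  Portfolio 75 × 0.35 = 26.25
  Discussion 66 × 0.1 = 6.6
  Studio work 58 × 0.13 = 7.54
Sum = 76.51
76.51 is ≥ 63.5 and < 77.5 → Credit

Credit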